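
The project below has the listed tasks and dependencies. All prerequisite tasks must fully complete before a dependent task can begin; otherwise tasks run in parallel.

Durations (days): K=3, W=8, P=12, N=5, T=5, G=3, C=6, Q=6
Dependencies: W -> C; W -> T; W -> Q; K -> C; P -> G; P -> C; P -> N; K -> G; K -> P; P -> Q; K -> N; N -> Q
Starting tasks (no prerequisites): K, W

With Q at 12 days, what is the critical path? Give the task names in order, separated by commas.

Baseline: K→P→N→Q = 3+12+5+6 = 26 → 26 days.
Q lies on that path, so at 12 days the path becomes 32 days.
That remains the longest chain; total 32 days.

K, P, N, Q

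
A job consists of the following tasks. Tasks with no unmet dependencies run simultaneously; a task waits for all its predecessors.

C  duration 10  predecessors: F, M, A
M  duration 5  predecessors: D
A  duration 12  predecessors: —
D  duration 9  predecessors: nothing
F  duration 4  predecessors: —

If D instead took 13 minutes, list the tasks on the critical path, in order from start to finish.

D, M, C

Baseline: D→M→C = 9+5+10 = 24 → 24 minutes.
D lies on that path, so at 13 minutes the path becomes 28 minutes.
The critical path is still D→M→C; finish is now 28 minutes.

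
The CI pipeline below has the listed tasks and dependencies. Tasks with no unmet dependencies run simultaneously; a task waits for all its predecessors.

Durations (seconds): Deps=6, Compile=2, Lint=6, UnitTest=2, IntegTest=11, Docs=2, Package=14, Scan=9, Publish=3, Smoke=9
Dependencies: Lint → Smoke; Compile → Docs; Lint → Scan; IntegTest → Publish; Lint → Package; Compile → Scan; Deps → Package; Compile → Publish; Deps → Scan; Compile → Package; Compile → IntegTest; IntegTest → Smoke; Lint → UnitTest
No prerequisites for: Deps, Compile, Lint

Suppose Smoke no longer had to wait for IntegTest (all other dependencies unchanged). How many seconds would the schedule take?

20

Original critical path: Compile→IntegTest→Smoke = 2+11+9 = 22 ⇒ 22 seconds.
Without IntegTest→Smoke, Smoke's earliest start moves from 13 to 6.
After: Deps→Package = 6+14 = 20 → 20 seconds.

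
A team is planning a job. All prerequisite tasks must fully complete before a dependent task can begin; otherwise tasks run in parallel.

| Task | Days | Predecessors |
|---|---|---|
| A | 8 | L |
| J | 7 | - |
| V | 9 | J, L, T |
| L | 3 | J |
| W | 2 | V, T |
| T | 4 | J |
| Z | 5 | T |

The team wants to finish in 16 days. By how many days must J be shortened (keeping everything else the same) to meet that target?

Current finish: 22 days; target: 16.
J is on every critical path, so each day cut from J cuts the finish by one (this holds down to a finish of 16).
Need 22 − 16 = 6 days off J → J becomes 1 day, finish becomes 16.

6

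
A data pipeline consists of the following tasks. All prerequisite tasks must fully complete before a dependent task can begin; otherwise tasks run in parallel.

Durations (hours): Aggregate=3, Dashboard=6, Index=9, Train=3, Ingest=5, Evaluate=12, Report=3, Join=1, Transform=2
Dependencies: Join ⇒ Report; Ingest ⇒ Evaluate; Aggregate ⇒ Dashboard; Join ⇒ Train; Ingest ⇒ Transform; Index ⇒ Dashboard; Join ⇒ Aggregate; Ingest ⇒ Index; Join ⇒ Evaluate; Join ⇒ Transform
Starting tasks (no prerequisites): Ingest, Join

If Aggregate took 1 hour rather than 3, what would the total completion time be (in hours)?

Critical path before the change: Ingest→Index→Dashboard = 5+9+6 = 20 giving 20 hours.
Aggregate is off the critical path — its longest chain is 10 hours, giving 10 of slack.
The critical path is still Ingest→Index→Dashboard; finish is now 20 hours.

20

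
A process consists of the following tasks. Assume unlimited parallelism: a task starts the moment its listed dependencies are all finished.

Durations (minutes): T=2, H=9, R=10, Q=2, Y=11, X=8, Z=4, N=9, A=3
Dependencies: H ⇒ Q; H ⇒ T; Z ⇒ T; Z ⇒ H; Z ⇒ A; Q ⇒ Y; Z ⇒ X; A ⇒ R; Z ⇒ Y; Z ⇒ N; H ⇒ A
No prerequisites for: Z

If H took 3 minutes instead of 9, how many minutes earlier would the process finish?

6

Actual critical path: Z→H→Q→Y = 4+9+2+11 = 26 ⇒ 26 minutes.
Since H is critical, the -6 change carries straight to that chain (now 20 minutes).
That remains the longest chain; total 20 minutes.
Change in finish: 20 − 26 = -6 minutes.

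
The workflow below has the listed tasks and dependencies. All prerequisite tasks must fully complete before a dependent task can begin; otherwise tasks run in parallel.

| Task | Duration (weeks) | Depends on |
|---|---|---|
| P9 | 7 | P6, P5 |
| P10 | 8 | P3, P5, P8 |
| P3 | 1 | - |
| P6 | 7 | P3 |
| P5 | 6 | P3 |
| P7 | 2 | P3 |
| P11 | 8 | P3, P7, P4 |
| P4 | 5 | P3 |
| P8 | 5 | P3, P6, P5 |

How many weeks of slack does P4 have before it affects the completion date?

7

The longest chain is P3→P6→P8→P10 = 1+7+5+8 = 21; overall finish 21 weeks.
Longest path through P4: 14 weeks (earliest finish 6, latest finish 13).
Float = 21 − 14 = 7.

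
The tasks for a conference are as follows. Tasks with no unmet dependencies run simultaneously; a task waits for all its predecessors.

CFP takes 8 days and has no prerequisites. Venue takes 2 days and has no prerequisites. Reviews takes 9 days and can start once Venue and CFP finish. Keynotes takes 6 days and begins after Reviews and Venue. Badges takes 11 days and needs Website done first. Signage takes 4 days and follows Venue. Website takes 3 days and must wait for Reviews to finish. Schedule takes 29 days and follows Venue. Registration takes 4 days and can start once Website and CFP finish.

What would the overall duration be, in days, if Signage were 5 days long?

31

Baseline: Venue→Schedule = 2+29 = 31 → 31 days.
Signage has 25 days of float (longest path through it is 6).
That remains the longest chain; total 31 days.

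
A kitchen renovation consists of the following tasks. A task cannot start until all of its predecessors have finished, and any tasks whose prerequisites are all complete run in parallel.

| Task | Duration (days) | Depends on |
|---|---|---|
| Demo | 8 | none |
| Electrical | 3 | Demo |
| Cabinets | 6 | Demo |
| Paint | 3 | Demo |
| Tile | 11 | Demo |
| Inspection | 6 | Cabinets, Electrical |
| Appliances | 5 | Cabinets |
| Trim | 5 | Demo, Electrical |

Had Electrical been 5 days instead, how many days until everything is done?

20

As given, the longest chain is Demo→Cabinets→Inspection = 8+6+6 = 20, so the finish is 20 days.
The longest path through Electrical is only 17 days, so Electrical has float 3.
No other chain overtakes it, so the finish is 20 days.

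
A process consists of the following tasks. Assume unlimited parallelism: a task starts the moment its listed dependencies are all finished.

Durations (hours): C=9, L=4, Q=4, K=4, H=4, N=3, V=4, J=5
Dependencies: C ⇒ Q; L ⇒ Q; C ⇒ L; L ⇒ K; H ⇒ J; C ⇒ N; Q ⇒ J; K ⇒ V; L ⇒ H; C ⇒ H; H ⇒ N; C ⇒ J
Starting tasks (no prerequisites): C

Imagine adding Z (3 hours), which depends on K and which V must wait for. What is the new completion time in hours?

24

Originally the schedule takes 22 hours.
With Z inserted, V now waits for max(K, Z).
New critical path: C→L→K→Z→V = 9+4+4+3+4 = 24 ⇒ 24 hours.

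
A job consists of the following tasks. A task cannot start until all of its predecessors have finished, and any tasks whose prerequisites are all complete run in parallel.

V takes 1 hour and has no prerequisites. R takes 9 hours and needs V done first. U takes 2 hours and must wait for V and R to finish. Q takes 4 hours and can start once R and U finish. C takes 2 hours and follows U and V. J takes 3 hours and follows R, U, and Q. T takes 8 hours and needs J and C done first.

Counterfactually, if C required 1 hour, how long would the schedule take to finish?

27

Critical path before the change: V→R→U→Q→J→T = 1+9+2+4+3+8 = 27 giving 27 hours.
The longest path through C is only 22 hours, so C has float 5.
The critical path is still V→R→U→Q→J→T; finish is now 27 hours.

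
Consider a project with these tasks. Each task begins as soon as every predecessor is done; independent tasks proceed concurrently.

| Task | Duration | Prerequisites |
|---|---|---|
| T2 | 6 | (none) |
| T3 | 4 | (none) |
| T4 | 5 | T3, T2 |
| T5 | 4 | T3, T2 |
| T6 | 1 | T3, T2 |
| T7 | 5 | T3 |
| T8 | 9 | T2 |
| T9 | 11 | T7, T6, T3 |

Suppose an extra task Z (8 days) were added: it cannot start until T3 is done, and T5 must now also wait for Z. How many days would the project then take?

Originally the project takes 20 days.
With Z inserted, T5 now waits for max(T3, T2, Z).
New critical path: T3→T7→T9 = 4+5+11 = 20 ⇒ 20 days.

20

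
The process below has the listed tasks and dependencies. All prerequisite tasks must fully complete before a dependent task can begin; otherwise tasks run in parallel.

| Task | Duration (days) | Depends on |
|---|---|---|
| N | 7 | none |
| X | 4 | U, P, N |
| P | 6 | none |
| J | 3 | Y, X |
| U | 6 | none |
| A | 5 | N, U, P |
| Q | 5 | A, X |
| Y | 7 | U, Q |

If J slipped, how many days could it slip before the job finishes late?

N→A→Q→Y→J = 7+5+5+7+3 = 27 sets the makespan at 27 days.
J finishes as early as 27 and must finish by 27.
Slack of J = 24 − 24 = 0 days.

0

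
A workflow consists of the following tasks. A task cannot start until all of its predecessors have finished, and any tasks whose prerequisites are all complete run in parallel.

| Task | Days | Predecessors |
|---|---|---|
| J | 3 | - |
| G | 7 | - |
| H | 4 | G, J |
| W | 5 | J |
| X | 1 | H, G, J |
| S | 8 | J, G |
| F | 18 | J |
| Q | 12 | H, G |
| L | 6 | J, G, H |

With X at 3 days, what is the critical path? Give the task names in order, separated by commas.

G, H, Q

As given, the longest chain is G→H→Q = 7+4+12 = 23, so the finish is 23 days.
X is off the critical path — its longest chain is 12 days, giving 11 of slack.
The critical path is still G→H→Q; finish is now 23 days.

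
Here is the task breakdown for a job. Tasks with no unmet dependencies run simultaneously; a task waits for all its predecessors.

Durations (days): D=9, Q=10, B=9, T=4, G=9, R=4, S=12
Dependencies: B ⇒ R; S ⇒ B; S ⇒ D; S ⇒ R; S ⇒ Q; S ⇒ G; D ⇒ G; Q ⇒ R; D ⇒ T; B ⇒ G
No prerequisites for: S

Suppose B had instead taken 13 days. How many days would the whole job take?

Baseline: S→B→G = 12+9+9 = 30 → 30 days.
B is on the critical path; changing it to 13 makes that path 34 days.
No other chain overtakes it, so the finish is 34 days.

34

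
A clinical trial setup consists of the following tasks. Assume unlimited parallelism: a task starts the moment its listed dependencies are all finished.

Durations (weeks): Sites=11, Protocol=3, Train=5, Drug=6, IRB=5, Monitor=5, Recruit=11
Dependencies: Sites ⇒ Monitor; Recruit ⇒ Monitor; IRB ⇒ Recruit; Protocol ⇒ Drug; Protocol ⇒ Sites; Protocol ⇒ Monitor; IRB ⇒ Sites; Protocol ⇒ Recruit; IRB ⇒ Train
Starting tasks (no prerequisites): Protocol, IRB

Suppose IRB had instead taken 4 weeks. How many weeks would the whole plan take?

Critical path before the change: IRB→Sites→Monitor = 5+11+5 = 21 giving 21 weeks.
Since IRB is critical, the -1 change carries straight to that chain (now 20 weeks).
No other chain overtakes it, so the finish is 20 weeks.

20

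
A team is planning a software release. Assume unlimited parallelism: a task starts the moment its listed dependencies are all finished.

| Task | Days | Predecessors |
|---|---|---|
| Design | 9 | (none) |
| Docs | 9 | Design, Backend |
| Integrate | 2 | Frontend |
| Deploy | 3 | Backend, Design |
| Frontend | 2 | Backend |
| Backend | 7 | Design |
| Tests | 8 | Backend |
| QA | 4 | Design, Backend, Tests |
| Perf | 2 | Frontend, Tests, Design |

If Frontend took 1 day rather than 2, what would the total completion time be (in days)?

Baseline: Design→Backend→Tests→QA = 9+7+8+4 = 28 → 28 days.
Frontend is off the critical path — its longest chain is 20 days, giving 8 of slack.
That remains the longest chain; total 28 days.

28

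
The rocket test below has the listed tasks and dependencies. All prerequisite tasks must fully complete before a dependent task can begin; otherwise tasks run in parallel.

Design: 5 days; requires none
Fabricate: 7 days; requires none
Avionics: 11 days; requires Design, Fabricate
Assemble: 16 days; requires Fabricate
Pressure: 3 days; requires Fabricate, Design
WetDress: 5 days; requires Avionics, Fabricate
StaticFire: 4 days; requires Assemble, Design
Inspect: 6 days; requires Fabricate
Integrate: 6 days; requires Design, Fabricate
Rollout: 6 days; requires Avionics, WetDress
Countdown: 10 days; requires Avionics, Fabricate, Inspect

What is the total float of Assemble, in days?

Fabricate→Avionics→WetDress→Rollout = 7+11+5+6 = 29 sets the makespan at 29 days.
Longest path through Assemble: 27 days (earliest finish 23, latest finish 25).
So Assemble can slip 25 − 23 = 2 days.

2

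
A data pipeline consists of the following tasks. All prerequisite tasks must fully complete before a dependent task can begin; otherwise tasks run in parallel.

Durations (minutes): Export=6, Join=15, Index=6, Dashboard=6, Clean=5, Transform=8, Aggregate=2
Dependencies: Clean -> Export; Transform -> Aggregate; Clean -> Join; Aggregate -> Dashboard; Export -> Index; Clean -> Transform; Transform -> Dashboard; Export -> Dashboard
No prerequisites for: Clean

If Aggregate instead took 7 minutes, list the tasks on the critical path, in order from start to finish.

The binding path is Clean→Transform→Aggregate→Dashboard = 5+8+2+6 = 21; finish at 21 minutes.
Aggregate is on the critical path; changing it to 7 makes that path 26 minutes.
No other chain overtakes it, so the finish is 26 minutes.

Clean, Transform, Aggregate, Dashboard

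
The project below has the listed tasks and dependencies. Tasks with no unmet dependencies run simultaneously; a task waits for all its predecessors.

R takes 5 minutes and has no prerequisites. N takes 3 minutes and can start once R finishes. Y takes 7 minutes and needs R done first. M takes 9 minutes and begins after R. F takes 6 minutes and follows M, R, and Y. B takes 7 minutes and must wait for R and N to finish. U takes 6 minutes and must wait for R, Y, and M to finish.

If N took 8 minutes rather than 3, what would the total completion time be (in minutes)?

20

Baseline: R→M→F = 5+9+6 = 20 → 20 minutes.
N has 5 minutes of float (longest path through it is 15).
The binding chain switches to R→N→B = 5+8+7 = 20; finish 20 minutes.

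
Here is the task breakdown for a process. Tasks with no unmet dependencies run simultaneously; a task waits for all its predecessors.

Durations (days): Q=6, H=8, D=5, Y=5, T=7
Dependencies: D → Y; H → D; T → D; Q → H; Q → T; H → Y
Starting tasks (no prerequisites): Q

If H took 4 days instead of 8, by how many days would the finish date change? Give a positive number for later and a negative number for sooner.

-1

Actual critical path: Q→H→D→Y = 6+8+5+5 = 24 ⇒ 24 days.
H lies on that path, so at 4 days the path becomes 20 days.
New critical path: Q→T→D→Y = 6+7+5+5 = 23 ⇒ 23 days.
Change in finish: 23 − 24 = -1 days.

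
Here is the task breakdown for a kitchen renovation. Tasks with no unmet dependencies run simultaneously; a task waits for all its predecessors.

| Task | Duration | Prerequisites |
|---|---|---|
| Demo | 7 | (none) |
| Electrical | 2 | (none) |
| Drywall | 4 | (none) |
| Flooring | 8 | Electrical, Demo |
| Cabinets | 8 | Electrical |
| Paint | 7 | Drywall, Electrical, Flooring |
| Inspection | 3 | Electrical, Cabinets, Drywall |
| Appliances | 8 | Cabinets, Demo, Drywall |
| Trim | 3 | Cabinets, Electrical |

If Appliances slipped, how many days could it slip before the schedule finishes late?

Critical path: Demo→Flooring→Paint = 7+8+7 = 22, so the finish is 22 days.
Longest path through Appliances: 18 days (earliest finish 18, latest finish 22).
Slack of Appliances = 14 − 10 = 4 days.

4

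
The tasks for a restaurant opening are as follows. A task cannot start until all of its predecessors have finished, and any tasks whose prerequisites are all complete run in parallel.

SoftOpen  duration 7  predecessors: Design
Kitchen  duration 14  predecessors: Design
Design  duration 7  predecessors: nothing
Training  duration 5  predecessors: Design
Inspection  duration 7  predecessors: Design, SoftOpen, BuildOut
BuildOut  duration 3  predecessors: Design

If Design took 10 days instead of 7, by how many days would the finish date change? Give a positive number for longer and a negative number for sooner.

3

Actual critical path: Design→Kitchen = 7+14 = 21 ⇒ 21 days.
Design lies on that path, so at 10 days the path becomes 24 days.
That remains the longest chain; total 24 days.
Change in finish: 24 − 21 = +3 days.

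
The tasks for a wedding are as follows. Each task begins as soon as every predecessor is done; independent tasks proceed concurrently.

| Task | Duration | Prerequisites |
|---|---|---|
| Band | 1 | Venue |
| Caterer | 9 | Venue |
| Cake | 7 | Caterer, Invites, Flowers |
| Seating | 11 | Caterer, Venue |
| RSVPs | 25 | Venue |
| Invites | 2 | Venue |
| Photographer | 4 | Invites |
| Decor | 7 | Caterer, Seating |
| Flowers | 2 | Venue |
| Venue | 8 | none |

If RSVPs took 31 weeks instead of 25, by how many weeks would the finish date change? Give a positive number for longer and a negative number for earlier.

The binding path is Venue→Caterer→Seating→Decor = 8+9+11+7 = 35; finish at 35 weeks.
The longest path through RSVPs is only 33 weeks, so RSVPs has float 2.
The binding chain switches to Venue→RSVPs = 8+31 = 39; finish 39 weeks.
Change in finish: 39 − 35 = +4 weeks.

4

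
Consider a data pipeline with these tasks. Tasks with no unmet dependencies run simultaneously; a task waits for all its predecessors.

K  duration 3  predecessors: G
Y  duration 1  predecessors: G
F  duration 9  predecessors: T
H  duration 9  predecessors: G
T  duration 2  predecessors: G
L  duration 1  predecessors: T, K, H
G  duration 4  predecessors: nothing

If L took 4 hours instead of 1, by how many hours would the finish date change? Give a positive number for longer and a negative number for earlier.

Baseline: G→T→F = 4+2+9 = 15 → 15 hours.
L is off the critical path — its longest chain is 14 hours, giving 1 of slack.
The binding chain switches to G→H→L = 4+9+4 = 17; finish 17 hours.
Change in finish: 17 − 15 = +2 hours.

2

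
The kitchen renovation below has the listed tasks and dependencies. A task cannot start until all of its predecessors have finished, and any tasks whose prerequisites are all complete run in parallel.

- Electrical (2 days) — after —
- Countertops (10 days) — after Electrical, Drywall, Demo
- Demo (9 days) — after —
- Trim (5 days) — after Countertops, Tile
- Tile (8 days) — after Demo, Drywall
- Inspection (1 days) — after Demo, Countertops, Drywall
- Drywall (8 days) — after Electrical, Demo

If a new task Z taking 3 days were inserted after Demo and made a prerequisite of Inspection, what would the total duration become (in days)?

Originally the project takes 32 days.
With Z inserted, Inspection now waits for max(Demo, Countertops, Drywall, Z).
New critical path: Demo→Drywall→Countertops→Trim = 9+8+10+5 = 32 ⇒ 32 days.

32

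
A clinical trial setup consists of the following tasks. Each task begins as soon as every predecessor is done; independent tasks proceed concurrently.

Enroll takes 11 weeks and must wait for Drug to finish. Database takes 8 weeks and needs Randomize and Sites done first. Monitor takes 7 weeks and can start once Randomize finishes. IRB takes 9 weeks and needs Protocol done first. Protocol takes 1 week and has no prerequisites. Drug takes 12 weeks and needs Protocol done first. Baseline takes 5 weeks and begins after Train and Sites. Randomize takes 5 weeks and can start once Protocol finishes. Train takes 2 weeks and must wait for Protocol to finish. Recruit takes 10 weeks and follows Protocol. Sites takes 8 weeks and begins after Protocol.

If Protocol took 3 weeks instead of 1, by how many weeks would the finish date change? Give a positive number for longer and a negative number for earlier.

As given, the longest chain is Protocol→Drug→Enroll = 1+12+11 = 24, so the finish is 24 weeks.
Since Protocol is critical, the +2 change carries straight to that chain (now 26 weeks).
The critical path is still Protocol→Drug→Enroll; finish is now 26 weeks.
Change in finish: 26 − 24 = +2 weeks.

2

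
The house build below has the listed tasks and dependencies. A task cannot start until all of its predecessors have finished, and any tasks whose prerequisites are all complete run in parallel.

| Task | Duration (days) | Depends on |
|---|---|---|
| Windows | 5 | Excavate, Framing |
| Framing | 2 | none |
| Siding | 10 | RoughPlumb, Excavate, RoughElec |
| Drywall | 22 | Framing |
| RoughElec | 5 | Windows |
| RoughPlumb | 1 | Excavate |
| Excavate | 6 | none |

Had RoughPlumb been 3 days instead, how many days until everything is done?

26

Actual critical path: Excavate→Windows→RoughElec→Siding = 6+5+5+10 = 26 ⇒ 26 days.
RoughPlumb has 9 days of float (longest path through it is 17).
No other chain overtakes it, so the finish is 26 days.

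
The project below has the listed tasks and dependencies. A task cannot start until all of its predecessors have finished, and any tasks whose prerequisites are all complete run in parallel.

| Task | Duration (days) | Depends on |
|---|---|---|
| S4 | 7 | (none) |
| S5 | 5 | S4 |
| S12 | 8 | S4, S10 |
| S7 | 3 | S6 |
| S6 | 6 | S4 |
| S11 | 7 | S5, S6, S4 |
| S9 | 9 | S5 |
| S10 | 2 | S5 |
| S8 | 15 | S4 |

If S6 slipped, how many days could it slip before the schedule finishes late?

Critical path: S4→S5→S10→S12 = 7+5+2+8 = 22, so the finish is 22 days.
The longest chain containing S6 totals 20 days.
Slack of S6 = 9 − 7 = 2 days.

2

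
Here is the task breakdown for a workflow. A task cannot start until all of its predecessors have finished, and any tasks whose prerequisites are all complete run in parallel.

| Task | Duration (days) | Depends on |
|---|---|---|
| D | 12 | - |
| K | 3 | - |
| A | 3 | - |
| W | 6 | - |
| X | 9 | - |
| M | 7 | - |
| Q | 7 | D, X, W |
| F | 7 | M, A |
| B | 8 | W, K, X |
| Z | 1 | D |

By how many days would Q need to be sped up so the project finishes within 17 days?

2

Current finish: 19 days; target: 17.
Q is on every critical path, so each day cut from Q cuts the finish by one (this holds down to a finish of 17).
Need 19 − 17 = 2 days off Q → Q becomes 5 days, finish becomes 17.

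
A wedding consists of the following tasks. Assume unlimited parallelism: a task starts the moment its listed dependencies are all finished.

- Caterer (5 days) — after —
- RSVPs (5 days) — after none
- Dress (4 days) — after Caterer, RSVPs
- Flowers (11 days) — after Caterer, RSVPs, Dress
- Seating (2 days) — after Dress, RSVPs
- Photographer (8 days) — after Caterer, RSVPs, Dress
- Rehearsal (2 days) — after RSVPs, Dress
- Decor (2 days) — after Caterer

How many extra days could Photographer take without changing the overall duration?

Caterer→Dress→Flowers = 5+4+11 = 20 sets the makespan at 20 days.
Longest path through Photographer: 17 days (earliest finish 17, latest finish 20).
Float = 20 − 17 = 3.

3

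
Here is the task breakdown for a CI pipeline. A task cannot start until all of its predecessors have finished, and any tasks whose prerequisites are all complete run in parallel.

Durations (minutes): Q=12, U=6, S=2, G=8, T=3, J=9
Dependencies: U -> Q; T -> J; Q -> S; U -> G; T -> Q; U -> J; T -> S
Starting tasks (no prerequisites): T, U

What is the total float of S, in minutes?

Critical path: U→Q→S = 6+12+2 = 20, so the finish is 20 minutes.
S finishes as early as 20 and must finish by 20.
So S can slip 20 − 20 = 0 minutes.

0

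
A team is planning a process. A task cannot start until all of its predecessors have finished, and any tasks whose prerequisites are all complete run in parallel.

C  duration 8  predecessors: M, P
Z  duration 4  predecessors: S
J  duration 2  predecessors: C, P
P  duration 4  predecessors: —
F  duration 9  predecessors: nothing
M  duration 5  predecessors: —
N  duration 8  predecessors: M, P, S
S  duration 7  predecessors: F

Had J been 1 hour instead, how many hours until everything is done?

24

As given, the longest chain is F→S→N = 9+7+8 = 24, so the finish is 24 hours.
J has 9 hours of float (longest path through it is 15).
The critical path is still F→S→N; finish is now 24 hours.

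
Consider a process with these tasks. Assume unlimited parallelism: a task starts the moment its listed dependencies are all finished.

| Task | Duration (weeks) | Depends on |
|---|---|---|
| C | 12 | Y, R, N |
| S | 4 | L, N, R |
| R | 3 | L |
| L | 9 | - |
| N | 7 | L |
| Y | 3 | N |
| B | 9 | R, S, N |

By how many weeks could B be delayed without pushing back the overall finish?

2

Critical path: L→N→Y→C = 9+7+3+12 = 31, so the finish is 31 weeks.
Longest path through B: 29 weeks (earliest finish 29, latest finish 31).
So B can slip 31 − 29 = 2 weeks.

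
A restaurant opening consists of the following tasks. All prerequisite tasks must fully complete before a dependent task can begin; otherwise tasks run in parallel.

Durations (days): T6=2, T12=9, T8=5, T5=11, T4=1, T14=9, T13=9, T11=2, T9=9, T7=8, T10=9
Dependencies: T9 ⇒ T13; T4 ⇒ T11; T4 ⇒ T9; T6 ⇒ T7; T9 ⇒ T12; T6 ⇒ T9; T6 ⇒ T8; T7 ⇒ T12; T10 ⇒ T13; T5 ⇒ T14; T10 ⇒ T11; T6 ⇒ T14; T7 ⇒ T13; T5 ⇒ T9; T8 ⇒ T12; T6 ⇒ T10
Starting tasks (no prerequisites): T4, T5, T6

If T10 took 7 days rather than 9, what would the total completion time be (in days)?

29

As given, the longest chain is T5→T9→T12 = 11+9+9 = 29, so the finish is 29 days.
T10 is off the critical path — its longest chain is 20 days, giving 9 of slack.
That remains the longest chain; total 29 days.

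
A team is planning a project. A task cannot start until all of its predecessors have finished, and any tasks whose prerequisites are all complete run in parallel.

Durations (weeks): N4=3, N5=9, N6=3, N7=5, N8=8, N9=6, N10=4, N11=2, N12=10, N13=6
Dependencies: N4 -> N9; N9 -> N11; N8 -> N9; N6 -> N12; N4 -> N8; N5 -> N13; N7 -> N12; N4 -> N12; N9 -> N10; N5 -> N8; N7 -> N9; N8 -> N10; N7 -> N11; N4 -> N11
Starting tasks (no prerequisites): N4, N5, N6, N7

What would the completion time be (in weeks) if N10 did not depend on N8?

27

With the dependency in place, N5→N8→N9→N10 = 9+8+6+4 = 27 sets the finish at 27 weeks.
Dropping N8→N10 doesn't change N10's earliest start (23); another predecessor still binds.
After: N5→N8→N9→N10 = 9+8+6+4 = 27 → 27 weeks.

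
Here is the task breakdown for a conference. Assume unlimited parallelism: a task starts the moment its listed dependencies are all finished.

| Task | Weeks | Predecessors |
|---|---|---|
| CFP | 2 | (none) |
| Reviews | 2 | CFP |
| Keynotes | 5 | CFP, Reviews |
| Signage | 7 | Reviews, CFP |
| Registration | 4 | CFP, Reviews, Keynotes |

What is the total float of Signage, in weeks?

2

CFP→Reviews→Keynotes→Registration = 2+2+5+4 = 13 sets the makespan at 13 weeks.
The longest chain containing Signage totals 11 weeks.
Float = 13 − 11 = 2.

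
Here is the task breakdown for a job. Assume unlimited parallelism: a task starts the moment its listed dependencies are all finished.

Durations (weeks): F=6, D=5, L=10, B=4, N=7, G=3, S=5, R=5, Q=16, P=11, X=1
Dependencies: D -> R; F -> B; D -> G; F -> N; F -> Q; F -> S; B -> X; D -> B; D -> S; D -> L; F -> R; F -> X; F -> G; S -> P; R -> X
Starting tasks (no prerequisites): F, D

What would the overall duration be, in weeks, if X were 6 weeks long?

Baseline: F→S→P = 6+5+11 = 22 → 22 weeks.
X is off the critical path — its longest chain is 12 weeks, giving 10 of slack.
No other chain overtakes it, so the finish is 22 weeks.

22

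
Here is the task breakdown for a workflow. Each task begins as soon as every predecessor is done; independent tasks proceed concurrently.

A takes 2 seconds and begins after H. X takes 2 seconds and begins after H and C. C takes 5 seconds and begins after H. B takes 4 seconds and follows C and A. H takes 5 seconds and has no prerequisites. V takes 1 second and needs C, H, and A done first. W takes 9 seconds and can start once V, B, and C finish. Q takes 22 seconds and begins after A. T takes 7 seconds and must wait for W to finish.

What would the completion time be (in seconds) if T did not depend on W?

29

With the dependency in place, H→C→B→W→T = 5+5+4+9+7 = 30 sets the finish at 30 seconds.
Without W→T, T's earliest start moves from 23 to 0.
After: H→A→Q = 5+2+22 = 29 → 29 seconds.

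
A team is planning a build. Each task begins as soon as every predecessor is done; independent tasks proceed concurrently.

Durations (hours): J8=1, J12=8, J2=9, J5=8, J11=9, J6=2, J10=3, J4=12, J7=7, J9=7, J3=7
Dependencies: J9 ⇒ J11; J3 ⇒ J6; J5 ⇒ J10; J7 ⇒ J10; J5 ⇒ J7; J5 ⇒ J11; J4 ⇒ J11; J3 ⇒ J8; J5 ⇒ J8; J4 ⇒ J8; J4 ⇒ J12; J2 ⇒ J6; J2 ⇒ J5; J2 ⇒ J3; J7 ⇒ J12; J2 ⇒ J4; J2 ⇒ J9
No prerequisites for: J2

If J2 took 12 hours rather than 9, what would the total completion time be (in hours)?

As given, the longest chain is J2→J5→J7→J12 = 9+8+7+8 = 32, so the finish is 32 hours.
Since J2 is critical, the +3 change carries straight to that chain (now 35 hours).
The critical path is still J2→J5→J7→J12; finish is now 35 hours.

35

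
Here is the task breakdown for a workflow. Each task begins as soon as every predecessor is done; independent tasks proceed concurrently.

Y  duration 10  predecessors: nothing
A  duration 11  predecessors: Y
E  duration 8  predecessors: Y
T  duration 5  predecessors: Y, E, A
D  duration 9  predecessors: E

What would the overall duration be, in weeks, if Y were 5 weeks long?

Critical path before the change: Y→E→D = 10+8+9 = 27 giving 27 weeks.
Y lies on that path, so at 5 weeks the path becomes 22 weeks.
That remains the longest chain; total 22 weeks.

22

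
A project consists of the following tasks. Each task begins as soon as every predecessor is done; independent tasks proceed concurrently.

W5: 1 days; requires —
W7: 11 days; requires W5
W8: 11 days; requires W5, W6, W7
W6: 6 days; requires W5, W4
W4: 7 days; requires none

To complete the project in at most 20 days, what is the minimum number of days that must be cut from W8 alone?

4

Current finish: 24 days; target: 20.
W8 is on every critical path, so each day cut from W8 cuts the finish by one (this holds down to a finish of 14).
Need 24 − 20 = 4 days off W8 → W8 becomes 7 days, finish becomes 20.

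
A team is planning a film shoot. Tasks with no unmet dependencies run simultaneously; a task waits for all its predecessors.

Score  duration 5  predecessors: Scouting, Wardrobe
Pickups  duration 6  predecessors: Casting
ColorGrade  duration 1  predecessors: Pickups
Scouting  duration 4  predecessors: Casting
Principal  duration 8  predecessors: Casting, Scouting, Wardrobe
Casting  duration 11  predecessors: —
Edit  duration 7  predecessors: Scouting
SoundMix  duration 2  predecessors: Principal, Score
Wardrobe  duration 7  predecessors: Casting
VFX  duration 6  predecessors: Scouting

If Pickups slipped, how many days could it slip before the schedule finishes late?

10

Critical path: Casting→Wardrobe→Principal→SoundMix = 11+7+8+2 = 28, so the finish is 28 days.
The longest chain containing Pickups totals 18 days.
Slack of Pickups = 21 − 11 = 10 days.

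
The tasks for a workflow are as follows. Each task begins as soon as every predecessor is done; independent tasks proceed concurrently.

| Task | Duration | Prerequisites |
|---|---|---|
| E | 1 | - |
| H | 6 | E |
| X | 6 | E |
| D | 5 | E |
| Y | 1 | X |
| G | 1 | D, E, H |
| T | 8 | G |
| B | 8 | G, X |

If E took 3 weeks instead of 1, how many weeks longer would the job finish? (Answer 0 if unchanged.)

Critical path before the change: E→H→G→T = 1+6+1+8 = 16 giving 16 weeks.
Since E is critical, the +2 change carries straight to that chain (now 18 weeks).
No other chain overtakes it, so the finish is 18 weeks.
Change in finish: 18 − 16 = +2 weeks.

2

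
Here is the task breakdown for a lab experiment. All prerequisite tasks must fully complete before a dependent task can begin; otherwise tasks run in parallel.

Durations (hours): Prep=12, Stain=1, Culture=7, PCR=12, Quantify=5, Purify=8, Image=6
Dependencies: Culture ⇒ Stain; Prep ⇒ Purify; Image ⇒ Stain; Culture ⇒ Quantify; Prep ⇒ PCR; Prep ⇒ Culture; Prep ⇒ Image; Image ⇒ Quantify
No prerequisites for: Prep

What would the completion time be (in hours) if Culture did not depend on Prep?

24

With the dependency in place, Prep→Culture→Quantify = 12+7+5 = 24 sets the finish at 24 hours.
Without Prep→Culture, Culture's earliest start moves from 12 to 0.
New critical path: Prep→PCR = 12+12 = 24 ⇒ 24 hours.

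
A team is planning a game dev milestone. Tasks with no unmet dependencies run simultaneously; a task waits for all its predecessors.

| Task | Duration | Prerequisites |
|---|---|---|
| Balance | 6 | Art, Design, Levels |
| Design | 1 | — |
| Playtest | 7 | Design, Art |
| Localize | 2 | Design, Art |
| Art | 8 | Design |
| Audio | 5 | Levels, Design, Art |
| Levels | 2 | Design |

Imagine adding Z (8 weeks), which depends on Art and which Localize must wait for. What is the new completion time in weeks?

Originally the game dev milestone takes 16 weeks.
With Z inserted, Localize now waits for max(Design, Art, Z).
New critical path: Design→Art→Z→Localize = 1+8+8+2 = 19 ⇒ 19 weeks.

19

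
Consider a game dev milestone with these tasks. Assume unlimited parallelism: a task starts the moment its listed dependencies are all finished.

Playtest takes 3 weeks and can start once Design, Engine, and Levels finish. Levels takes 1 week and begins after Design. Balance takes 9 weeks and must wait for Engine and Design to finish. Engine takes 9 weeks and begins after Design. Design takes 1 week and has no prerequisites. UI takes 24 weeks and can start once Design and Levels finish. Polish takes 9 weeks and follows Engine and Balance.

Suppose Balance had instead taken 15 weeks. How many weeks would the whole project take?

Critical path before the change: Design→Engine→Balance→Polish = 1+9+9+9 = 28 giving 28 weeks.
Since Balance is critical, the +6 change carries straight to that chain (now 34 weeks).
The critical path is still Design→Engine→Balance→Polish; finish is now 34 weeks.

34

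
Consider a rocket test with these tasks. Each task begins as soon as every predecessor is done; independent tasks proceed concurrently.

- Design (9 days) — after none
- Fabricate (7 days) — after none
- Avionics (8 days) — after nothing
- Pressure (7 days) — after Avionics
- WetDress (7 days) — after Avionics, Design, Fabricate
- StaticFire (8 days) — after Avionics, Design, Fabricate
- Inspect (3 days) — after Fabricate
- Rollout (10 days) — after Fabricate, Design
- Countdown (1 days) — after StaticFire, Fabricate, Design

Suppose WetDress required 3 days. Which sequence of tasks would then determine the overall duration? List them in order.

Critical path before the change: Design→Rollout = 9+10 = 19 giving 19 days.
WetDress has 3 days of float (longest path through it is 16).
The critical path is still Design→Rollout; finish is now 19 days.

Design, Rollout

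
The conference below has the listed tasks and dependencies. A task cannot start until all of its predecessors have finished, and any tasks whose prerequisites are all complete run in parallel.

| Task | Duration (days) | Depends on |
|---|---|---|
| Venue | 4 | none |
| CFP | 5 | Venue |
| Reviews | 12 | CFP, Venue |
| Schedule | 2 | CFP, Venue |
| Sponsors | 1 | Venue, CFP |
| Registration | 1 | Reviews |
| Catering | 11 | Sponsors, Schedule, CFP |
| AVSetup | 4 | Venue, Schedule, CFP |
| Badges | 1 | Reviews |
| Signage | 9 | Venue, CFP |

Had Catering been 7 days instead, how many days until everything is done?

The binding path is Venue→CFP→Schedule→Catering = 4+5+2+11 = 22; finish at 22 days.
Catering is on the critical path; changing it to 7 makes that path 18 days.
Now Venue→CFP→Reviews→Registration = 4+5+12+1 = 22 is longest, so the finish becomes 22 days.

22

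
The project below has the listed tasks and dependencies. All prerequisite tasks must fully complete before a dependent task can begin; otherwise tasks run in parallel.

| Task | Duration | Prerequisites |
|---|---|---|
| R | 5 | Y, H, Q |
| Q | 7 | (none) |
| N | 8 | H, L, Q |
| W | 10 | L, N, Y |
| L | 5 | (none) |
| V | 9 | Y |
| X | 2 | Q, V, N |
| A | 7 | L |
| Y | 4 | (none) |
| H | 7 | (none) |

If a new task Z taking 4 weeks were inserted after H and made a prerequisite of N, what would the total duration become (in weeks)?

Originally the schedule takes 25 weeks.
With Z inserted, N now waits for max(H, L, Q, Z).
New critical path: H→Z→N→W = 7+4+8+10 = 29 ⇒ 29 weeks.

29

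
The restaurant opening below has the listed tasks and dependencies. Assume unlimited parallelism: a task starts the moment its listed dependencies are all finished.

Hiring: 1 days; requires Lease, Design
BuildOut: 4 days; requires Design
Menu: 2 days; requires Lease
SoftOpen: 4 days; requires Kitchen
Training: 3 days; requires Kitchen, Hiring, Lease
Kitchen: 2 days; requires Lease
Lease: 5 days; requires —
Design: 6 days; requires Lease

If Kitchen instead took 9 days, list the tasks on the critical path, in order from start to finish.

Lease, Kitchen, SoftOpen

As given, the longest chain is Lease→Design→BuildOut = 5+6+4 = 15, so the finish is 15 days.
Kitchen has 4 days of float (longest path through it is 11).
The binding chain switches to Lease→Kitchen→SoftOpen = 5+9+4 = 18; finish 18 days.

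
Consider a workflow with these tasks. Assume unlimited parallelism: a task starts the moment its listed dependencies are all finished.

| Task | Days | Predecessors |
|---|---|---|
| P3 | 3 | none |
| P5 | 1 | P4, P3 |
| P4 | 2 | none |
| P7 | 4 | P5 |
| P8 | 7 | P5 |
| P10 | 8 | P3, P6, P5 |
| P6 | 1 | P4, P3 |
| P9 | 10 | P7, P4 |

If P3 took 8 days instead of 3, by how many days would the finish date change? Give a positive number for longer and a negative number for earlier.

The binding path is P3→P5→P7→P9 = 3+1+4+10 = 18; finish at 18 days.
P3 is on the critical path; changing it to 8 makes that path 23 days.
No other chain overtakes it, so the finish is 23 days.
Change in finish: 23 − 18 = +5 days.

5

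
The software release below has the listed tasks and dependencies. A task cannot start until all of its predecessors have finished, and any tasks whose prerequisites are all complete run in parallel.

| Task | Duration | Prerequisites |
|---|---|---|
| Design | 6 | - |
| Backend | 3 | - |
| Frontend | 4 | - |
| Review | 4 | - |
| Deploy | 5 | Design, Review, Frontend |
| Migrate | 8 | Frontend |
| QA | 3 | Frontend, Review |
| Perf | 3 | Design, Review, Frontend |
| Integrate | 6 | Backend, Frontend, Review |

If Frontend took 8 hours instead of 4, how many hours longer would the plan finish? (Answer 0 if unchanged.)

Critical path before the change: Frontend→Migrate = 4+8 = 12 giving 12 hours.
Frontend lies on that path, so at 8 hours the path becomes 16 hours.
That remains the longest chain; total 16 hours.
Change in finish: 16 − 12 = +4 hours.

4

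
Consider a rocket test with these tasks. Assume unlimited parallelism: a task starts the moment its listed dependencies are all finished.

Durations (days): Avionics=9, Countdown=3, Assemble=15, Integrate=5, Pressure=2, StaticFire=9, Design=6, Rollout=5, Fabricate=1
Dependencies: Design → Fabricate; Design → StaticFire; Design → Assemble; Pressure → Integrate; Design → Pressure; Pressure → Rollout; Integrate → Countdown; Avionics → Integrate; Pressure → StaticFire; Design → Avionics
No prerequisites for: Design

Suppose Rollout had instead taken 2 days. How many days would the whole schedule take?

Actual critical path: Design→Avionics→Integrate→Countdown = 6+9+5+3 = 23 ⇒ 23 days.
Rollout has 10 days of float (longest path through it is 13).
No other chain overtakes it, so the finish is 23 days.

23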